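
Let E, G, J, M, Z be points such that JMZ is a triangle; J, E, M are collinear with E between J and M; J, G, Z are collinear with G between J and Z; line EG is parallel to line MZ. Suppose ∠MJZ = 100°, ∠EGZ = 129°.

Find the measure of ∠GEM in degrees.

1. ∠EJG = 100°  [E on JM, G on JZ]
2. ∠EGJ = 51°  [linear pair at G on JZ]
3. ∠GEJ = 29°  [△JEG]
4. ∠GEM = 151°  [linear pair at E on JM]

∠GEM = 151°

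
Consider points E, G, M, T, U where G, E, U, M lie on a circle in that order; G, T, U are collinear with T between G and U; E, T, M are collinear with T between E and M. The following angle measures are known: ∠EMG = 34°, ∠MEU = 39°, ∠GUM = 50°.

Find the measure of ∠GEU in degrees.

1. ∠MGU = 39°  [same arc UM]
2. ∠GMU = 91°  [△GUM]
3. ∠GEU = 89°  [cyclic GEUM, opposite ∠E+∠M]

∠GEU = 89°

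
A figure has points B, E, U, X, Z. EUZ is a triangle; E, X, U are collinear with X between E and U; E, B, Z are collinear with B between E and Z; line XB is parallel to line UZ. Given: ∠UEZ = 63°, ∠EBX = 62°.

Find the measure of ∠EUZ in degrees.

1. ∠BEX = 63°  [X on EU, B on EZ]
2. ∠BXE = 55°  [△EXB]
3. ∠EUZ = 55°  [XB∥UZ, corresponding at X]

∠EUZ = 55°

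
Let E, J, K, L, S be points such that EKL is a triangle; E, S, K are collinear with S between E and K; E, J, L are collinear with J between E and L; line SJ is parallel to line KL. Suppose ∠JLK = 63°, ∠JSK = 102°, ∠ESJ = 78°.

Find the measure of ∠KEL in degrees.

∠KEL = 39°

1. ∠ELK = 63°  [J on ray LE]
2. ∠EKL = 78°  [SJ∥KL, corresponding at S]
3. ∠KEL = 39°  [△EKL]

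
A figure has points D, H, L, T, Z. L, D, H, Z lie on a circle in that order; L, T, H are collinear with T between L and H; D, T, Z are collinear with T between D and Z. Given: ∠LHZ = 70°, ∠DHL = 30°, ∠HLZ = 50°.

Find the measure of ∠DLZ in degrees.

1. ∠LDZ = 70°  [same arc LZ]
2. ∠DZL = 30°  [same arc LD]
3. ∠DLZ = 80°  [△LDZ]

∠DLZ = 80°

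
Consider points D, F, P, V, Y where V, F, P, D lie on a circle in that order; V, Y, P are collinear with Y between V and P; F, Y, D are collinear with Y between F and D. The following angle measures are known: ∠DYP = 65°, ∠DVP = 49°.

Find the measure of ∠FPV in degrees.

∠FPV = 16°

1. ∠FYV = 65°  [vertical angles at Y]
2. ∠DFP = 49°  [same arc PD]
3. ∠FYP = 115°  [linear pair at Y on VP]
4. ∠FPV = 16°  [△FYP]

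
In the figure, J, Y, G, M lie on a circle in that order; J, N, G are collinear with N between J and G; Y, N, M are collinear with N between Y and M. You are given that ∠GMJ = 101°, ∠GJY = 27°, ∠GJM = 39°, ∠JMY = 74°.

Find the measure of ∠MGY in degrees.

1. ∠GMY = 27°  [same arc YG]
2. ∠GYM = 39°  [same arc GM]
3. ∠MGY = 114°  [△YGM]

∠MGY = 114°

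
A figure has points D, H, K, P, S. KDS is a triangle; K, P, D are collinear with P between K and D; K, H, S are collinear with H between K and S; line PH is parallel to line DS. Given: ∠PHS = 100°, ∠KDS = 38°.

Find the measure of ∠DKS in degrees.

1. ∠KHP = 80°  [linear pair at H on KS]
2. ∠HPK = 38°  [PH∥DS, corresponding at P]
3. ∠HKP = 62°  [△KPH]
4. ∠DKS = 62°  [P on KD, H on KS]

∠DKS = 62°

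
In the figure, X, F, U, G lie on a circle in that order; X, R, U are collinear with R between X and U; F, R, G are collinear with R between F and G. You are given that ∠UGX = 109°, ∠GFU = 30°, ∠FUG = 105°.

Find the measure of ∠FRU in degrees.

∠FRU = 86°

1. ∠UFX = 71°  [cyclic XFUG, opposite ∠F+∠G]
2. ∠FGU = 45°  [△FUG]
3. ∠FXU = 45°  [same arc FU]
4. ∠FUX = 64°  [△XFU]
5. ∠FRU = 86°  [△FRU]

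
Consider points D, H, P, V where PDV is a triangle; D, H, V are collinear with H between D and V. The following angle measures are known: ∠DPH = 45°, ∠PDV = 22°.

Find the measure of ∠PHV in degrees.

1. ∠HDP = 22°  [H on ray DV]
2. ∠DHP = 113°  [△PDH]
3. ∠PHV = 67°  [linear pair at H on DV]

∠PHV = 67°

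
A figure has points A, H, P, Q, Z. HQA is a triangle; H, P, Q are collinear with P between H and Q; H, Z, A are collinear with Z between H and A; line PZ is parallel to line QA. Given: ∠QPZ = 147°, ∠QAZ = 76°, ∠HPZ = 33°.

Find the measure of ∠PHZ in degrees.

1. ∠HAQ = 76°  [Z on ray AH]
2. ∠AQH = 33°  [PZ∥QA, corresponding at P]
3. ∠AHQ = 71°  [△HQA]
4. ∠PHZ = 71°  [P on HQ, Z on HA]

∠PHZ = 71°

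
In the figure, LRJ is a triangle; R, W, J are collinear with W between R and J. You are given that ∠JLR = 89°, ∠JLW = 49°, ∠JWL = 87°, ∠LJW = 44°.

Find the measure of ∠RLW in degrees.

∠RLW = 40°

1. ∠LWR = 93°  [linear pair at W on RJ]
2. ∠LJR = 44°  [W on ray JR]
3. ∠JRL = 47°  [△LRJ]
4. ∠LRW = 47°  [W on ray RJ]
5. ∠RLW = 40°  [△LRW]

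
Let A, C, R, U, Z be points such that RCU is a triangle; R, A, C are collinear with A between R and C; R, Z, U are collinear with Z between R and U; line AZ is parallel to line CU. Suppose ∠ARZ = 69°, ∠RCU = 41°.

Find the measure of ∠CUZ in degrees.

1. ∠CRU = 69°  [A on RC, Z on RU]
2. ∠CUR = 70°  [△RCU]
3. ∠CUZ = 70°  [Z on ray UR]

∠CUZ = 70°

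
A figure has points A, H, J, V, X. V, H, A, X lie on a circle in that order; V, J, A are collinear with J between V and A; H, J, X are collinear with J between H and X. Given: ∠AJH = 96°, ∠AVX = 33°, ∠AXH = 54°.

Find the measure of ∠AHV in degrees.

∠AHV = 75°

1. ∠AHX = 33°  [same arc AX]
2. ∠AVH = 54°  [same arc HA]
3. ∠HAV = 51°  [△HJA]
4. ∠AHV = 75°  [△VHA]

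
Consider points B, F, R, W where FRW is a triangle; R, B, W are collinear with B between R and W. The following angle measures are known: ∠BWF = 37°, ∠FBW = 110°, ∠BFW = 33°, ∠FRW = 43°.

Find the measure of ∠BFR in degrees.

1. ∠FBR = 70°  [linear pair at B on RW]
2. ∠BRF = 43°  [B on ray RW]
3. ∠BFR = 67°  [△FRB]

∠BFR = 67°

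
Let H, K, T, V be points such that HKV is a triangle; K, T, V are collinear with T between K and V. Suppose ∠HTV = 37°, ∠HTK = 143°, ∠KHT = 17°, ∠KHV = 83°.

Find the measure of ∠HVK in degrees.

1. ∠HKT = 20°  [△HKT]
2. ∠HKV = 20°  [T on ray KV]
3. ∠HVK = 77°  [△HKV]

∠HVK = 77°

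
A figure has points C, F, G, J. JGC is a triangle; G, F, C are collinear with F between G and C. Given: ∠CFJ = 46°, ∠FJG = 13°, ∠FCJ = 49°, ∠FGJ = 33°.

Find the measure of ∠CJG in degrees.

∠CJG = 98°

1. ∠GCJ = 49°  [F on ray CG]
2. ∠CGJ = 33°  [F on ray GC]
3. ∠CJG = 98°  [△JGC]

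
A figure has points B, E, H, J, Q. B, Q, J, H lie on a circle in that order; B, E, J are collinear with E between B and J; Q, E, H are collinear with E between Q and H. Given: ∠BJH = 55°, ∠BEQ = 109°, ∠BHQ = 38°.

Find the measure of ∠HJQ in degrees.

1. ∠BQH = 55°  [same arc BH]
2. ∠HBQ = 87°  [△BQH]
3. ∠HJQ = 93°  [cyclic BQJH, opposite ∠B+∠J]

∠HJQ = 93°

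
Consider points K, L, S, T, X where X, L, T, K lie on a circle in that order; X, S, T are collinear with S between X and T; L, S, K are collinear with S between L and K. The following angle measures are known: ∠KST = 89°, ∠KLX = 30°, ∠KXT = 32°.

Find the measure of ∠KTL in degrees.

∠KTL = 87°

1. ∠KTX = 30°  [same arc XK]
2. ∠KLT = 32°  [same arc TK]
3. ∠LKT = 61°  [△TSK]
4. ∠KTL = 87°  [△LTK]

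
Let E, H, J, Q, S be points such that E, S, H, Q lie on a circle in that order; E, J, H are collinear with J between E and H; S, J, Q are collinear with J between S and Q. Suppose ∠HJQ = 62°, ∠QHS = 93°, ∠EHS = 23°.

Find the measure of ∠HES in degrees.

∠HES = 48°

1. ∠EJS = 62°  [vertical angles at J]
2. ∠QES = 87°  [cyclic ESHQ, opposite ∠E+∠H]
3. ∠EQS = 23°  [same arc ES]
4. ∠ESQ = 70°  [△ESQ]
5. ∠HES = 48°  [△EJS]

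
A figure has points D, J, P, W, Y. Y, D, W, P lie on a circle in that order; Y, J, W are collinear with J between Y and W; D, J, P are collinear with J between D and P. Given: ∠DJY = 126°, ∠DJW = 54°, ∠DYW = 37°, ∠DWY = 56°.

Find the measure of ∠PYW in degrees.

1. ∠PJY = 54°  [vertical angles at J]
2. ∠DPY = 56°  [same arc YD]
3. ∠PYW = 70°  [△YJP]

∠PYW = 70°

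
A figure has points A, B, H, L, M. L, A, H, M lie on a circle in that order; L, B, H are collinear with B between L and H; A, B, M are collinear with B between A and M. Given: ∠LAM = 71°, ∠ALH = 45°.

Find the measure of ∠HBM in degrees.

∠HBM = 64°

1. ∠LHM = 71°  [same arc LM]
2. ∠AMH = 45°  [same arc AH]
3. ∠HBM = 64°  [△HBM]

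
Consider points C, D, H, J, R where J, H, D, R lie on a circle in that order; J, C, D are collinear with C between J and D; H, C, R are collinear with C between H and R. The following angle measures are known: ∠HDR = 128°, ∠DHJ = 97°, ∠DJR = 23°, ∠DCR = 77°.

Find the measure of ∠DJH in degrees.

1. ∠DRJ = 83°  [cyclic JHDR, opposite ∠H+∠R]
2. ∠JDR = 74°  [△JDR]
3. ∠HCJ = 77°  [vertical angles at C]
4. ∠JHR = 74°  [same arc JR]
5. ∠DJH = 29°  [△JCH]

∠DJH = 29°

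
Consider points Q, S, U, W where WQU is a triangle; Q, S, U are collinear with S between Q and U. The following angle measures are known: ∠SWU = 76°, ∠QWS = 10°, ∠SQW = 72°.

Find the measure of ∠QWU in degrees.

1. ∠QSW = 98°  [△WQS]
2. ∠UQW = 72°  [S on ray QU]
3. ∠USW = 82°  [linear pair at S on QU]
4. ∠SUW = 22°  [△WSU]
5. ∠QUW = 22°  [S on ray UQ]
6. ∠QWU = 86°  [△WQU]

∠QWU = 86°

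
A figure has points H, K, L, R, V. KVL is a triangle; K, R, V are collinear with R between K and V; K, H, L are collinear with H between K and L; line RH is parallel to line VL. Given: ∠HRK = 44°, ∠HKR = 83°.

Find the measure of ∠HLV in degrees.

1. ∠KHR = 53°  [△KRH]
2. ∠LHR = 127°  [linear pair at H on KL]
3. ∠HLV = 53°  [RH∥VL, co-interior at L–H]

∠HLV = 53°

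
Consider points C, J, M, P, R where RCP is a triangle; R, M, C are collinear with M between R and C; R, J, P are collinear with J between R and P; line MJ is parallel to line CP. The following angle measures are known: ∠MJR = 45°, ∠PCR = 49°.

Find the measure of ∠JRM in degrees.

∠JRM = 86°

1. ∠CPR = 45°  [MJ∥CP, corresponding at J]
2. ∠CRP = 86°  [△RCP]
3. ∠JRM = 86°  [M on RC, J on RP]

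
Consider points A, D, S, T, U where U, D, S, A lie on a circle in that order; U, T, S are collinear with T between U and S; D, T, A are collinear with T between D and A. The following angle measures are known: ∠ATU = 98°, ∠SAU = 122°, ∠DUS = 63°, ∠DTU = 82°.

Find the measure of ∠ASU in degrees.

∠ASU = 35°

1. ∠ATS = 82°  [linear pair at T on US]
2. ∠DAS = 63°  [same arc DS]
3. ∠ASU = 35°  [△STA]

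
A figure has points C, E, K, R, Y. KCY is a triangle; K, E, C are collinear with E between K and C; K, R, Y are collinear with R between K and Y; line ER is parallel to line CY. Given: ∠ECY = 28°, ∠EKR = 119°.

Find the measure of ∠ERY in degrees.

∠ERY = 147°

1. ∠KCY = 28°  [E on ray CK]
2. ∠CKY = 119°  [E on KC, R on KY]
3. ∠CYK = 33°  [△KCY]
4. ∠ERK = 33°  [ER∥CY, corresponding at R]
5. ∠ERY = 147°  [linear pair at R on KY]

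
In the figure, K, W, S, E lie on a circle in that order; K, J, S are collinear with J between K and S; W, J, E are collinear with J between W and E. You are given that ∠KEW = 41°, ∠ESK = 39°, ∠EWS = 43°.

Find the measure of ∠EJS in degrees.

∠EJS = 84°

1. ∠EKS = 43°  [same arc SE]
2. ∠EJK = 96°  [△KJE]
3. ∠EJS = 84°  [linear pair at J on KS]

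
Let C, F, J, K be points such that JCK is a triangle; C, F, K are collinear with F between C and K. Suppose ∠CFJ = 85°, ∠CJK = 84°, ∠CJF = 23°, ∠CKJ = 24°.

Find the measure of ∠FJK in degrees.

∠FJK = 61°

1. ∠JFK = 95°  [linear pair at F on CK]
2. ∠FKJ = 24°  [F on ray KC]
3. ∠FJK = 61°  [△JFK]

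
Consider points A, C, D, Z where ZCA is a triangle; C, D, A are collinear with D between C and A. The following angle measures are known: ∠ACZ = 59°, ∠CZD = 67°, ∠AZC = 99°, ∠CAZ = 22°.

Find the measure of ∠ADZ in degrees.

1. ∠DCZ = 59°  [D on ray CA]
2. ∠CDZ = 54°  [△ZCD]
3. ∠ADZ = 126°  [linear pair at D on CA]

∠ADZ = 126°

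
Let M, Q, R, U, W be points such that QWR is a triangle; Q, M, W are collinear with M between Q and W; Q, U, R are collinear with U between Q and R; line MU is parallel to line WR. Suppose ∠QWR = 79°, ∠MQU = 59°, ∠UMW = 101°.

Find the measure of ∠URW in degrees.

∠URW = 42°

1. ∠QMU = 79°  [MU∥WR, corresponding at M]
2. ∠MUQ = 42°  [△QMU]
3. ∠MUR = 138°  [linear pair at U on QR]
4. ∠URW = 42°  [MU∥WR, co-interior at R–U]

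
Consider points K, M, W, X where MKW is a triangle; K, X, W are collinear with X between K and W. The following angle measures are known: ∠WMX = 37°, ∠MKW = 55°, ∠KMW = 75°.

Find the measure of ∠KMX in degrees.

∠KMX = 38°

1. ∠KWM = 50°  [△MKW]
2. ∠MKX = 55°  [X on ray KW]
3. ∠MWX = 50°  [X on ray WK]
4. ∠MXW = 93°  [△MXW]
5. ∠KXM = 87°  [linear pair at X on KW]
6. ∠KMX = 38°  [△MKX]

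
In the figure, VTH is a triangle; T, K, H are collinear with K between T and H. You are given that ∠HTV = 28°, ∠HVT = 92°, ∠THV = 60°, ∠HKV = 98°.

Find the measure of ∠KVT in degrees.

∠KVT = 70°

1. ∠KTV = 28°  [K on ray TH]
2. ∠TKV = 82°  [linear pair at K on TH]
3. ∠KVT = 70°  [△VTK]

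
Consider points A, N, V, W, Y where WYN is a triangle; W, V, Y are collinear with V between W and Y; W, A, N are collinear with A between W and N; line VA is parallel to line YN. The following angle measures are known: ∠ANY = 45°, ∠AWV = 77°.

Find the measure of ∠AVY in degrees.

1. ∠WNY = 45°  [A on ray NW]
2. ∠NWY = 77°  [V on WY, A on WN]
3. ∠NYW = 58°  [△WYN]
4. ∠AVW = 58°  [VA∥YN, corresponding at V]
5. ∠AVY = 122°  [linear pair at V on WY]

∠AVY = 122°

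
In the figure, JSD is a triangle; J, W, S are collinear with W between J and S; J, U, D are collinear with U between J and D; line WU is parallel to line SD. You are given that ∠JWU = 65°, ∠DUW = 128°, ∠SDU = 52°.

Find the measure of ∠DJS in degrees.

1. ∠DSJ = 65°  [WU∥SD, corresponding at W]
2. ∠JDS = 52°  [U on ray DJ]
3. ∠DJS = 63°  [△JSD]

∠DJS = 63°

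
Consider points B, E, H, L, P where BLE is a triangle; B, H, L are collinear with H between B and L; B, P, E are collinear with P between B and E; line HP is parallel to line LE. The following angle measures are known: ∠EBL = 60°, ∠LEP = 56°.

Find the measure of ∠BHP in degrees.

1. ∠BEL = 56°  [P on ray EB]
2. ∠BLE = 64°  [△BLE]
3. ∠BHP = 64°  [HP∥LE, corresponding at H]

∠BHP = 64°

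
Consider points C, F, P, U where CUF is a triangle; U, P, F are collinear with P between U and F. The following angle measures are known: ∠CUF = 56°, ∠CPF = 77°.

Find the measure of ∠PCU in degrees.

∠PCU = 21°

1. ∠CUP = 56°  [P on ray UF]
2. ∠CPU = 103°  [linear pair at P on UF]
3. ∠PCU = 21°  [△CUP]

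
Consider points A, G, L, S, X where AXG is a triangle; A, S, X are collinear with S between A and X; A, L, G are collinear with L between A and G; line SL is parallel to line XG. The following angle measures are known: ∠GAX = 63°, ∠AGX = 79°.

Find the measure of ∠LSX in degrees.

∠LSX = 142°

1. ∠AXG = 38°  [△AXG]
2. ∠ASL = 38°  [SL∥XG, corresponding at S]
3. ∠LSX = 142°  [linear pair at S on AX]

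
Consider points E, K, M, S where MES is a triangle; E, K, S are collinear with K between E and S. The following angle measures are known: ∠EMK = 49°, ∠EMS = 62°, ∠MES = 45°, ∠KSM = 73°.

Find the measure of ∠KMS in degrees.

1. ∠KEM = 45°  [K on ray ES]
2. ∠EKM = 86°  [△MEK]
3. ∠MKS = 94°  [linear pair at K on ES]
4. ∠KMS = 13°  [△MKS]

∠KMS = 13°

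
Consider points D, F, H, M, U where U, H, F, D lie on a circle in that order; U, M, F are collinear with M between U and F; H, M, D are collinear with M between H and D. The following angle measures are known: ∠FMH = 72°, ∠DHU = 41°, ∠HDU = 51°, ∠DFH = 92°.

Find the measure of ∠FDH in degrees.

1. ∠DMU = 72°  [vertical angles at M]
2. ∠DFU = 41°  [same arc UD]
3. ∠DMF = 108°  [linear pair at M on UF]
4. ∠FDH = 31°  [△FMD]

∠FDH = 31°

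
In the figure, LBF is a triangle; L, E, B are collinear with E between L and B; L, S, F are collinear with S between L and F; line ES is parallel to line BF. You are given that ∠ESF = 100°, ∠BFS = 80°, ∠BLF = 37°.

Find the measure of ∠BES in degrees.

∠BES = 117°

1. ∠ESL = 80°  [linear pair at S on LF]
2. ∠ELS = 37°  [E on LB, S on LF]
3. ∠LES = 63°  [△LES]
4. ∠BES = 117°  [linear pair at E on LB]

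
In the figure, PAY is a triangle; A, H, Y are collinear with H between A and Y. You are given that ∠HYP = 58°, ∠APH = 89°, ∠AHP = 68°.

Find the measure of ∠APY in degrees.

1. ∠AYP = 58°  [H on ray YA]
2. ∠HAP = 23°  [△PAH]
3. ∠PAY = 23°  [H on ray AY]
4. ∠APY = 99°  [△PAY]

∠APY = 99°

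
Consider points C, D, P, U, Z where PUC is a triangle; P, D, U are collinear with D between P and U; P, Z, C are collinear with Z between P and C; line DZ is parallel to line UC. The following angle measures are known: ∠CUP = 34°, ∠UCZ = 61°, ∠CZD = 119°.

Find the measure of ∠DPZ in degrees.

1. ∠PDZ = 34°  [DZ∥UC, corresponding at D]
2. ∠DZP = 61°  [linear pair at Z on PC]
3. ∠DPZ = 85°  [△PDZ]

∠DPZ = 85°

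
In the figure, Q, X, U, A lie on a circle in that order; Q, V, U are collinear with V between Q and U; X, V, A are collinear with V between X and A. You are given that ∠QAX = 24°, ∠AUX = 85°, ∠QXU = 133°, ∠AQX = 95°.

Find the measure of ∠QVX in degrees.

∠QVX = 96°

1. ∠QUX = 24°  [same arc QX]
2. ∠AXQ = 61°  [△QXA]
3. ∠UQX = 23°  [△QXU]
4. ∠QVX = 96°  [△QVX]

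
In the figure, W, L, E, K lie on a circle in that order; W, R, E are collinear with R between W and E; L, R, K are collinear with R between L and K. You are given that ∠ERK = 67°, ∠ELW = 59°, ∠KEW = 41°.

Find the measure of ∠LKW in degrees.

∠LKW = 49°

1. ∠KRW = 113°  [linear pair at R on WE]
2. ∠EKW = 121°  [cyclic WLEK, opposite ∠L+∠K]
3. ∠EWK = 18°  [△WEK]
4. ∠LKW = 49°  [△WRK]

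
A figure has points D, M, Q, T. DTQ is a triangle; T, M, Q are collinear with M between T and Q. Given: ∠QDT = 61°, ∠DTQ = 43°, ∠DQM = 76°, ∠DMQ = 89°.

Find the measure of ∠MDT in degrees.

∠MDT = 46°

1. ∠DTM = 43°  [M on ray TQ]
2. ∠DMT = 91°  [linear pair at M on TQ]
3. ∠MDT = 46°  [△DTM]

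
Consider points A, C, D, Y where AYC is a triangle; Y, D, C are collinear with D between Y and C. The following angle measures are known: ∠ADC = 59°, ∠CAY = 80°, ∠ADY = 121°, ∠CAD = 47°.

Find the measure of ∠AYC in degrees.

∠AYC = 26°

1. ∠ACD = 74°  [△ADC]
2. ∠ACY = 74°  [D on ray CY]
3. ∠AYC = 26°  [△AYC]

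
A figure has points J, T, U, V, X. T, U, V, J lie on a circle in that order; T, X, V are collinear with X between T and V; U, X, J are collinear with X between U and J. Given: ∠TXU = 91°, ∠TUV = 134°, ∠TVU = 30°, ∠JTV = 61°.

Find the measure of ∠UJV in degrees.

1. ∠JXV = 91°  [vertical angles at X]
2. ∠TJV = 46°  [cyclic TUVJ, opposite ∠U+∠J]
3. ∠JVT = 73°  [△TVJ]
4. ∠UJV = 16°  [△VXJ]

∠UJV = 16°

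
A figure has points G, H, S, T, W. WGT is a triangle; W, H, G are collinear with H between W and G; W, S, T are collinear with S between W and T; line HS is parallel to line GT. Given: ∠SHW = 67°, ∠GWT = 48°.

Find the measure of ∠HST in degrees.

∠HST = 115°

1. ∠TGW = 67°  [HS∥GT, corresponding at H]
2. ∠GTW = 65°  [△WGT]
3. ∠HSW = 65°  [HS∥GT, corresponding at S]
4. ∠HST = 115°  [linear pair at S on WT]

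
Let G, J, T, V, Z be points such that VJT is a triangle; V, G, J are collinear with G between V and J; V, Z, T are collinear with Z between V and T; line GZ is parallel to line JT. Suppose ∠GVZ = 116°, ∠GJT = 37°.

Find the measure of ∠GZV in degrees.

1. ∠JVT = 116°  [G on VJ, Z on VT]
2. ∠TJV = 37°  [G on ray JV]
3. ∠JTV = 27°  [△VJT]
4. ∠GZV = 27°  [GZ∥JT, corresponding at Z]

∠GZV = 27°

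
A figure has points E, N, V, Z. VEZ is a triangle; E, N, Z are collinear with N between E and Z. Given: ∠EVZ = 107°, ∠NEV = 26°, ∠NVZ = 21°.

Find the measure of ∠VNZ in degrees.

∠VNZ = 112°

1. ∠VEZ = 26°  [N on ray EZ]
2. ∠EZV = 47°  [△VEZ]
3. ∠NZV = 47°  [N on ray ZE]
4. ∠VNZ = 112°  [△VNZ]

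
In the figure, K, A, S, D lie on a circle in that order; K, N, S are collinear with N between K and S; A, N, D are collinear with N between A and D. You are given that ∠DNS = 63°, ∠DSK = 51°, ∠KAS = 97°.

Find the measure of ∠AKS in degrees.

∠AKS = 66°

1. ∠ANK = 63°  [vertical angles at N]
2. ∠DAK = 51°  [same arc KD]
3. ∠AKS = 66°  [△KNA]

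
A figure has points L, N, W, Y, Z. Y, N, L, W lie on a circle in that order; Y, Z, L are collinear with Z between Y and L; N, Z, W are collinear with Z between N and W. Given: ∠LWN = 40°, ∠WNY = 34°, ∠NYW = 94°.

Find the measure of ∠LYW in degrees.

∠LYW = 54°

1. ∠NLW = 86°  [cyclic YNLW, opposite ∠Y+∠L]
2. ∠LNW = 54°  [△NLW]
3. ∠LYW = 54°  [same arc LW]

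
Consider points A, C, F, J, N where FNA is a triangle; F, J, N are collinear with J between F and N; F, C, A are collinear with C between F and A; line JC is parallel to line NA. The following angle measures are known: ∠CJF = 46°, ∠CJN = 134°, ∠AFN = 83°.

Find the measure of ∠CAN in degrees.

1. ∠ANF = 46°  [JC∥NA, corresponding at J]
2. ∠FAN = 51°  [△FNA]
3. ∠CAN = 51°  [C on ray AF]

∠CAN = 51°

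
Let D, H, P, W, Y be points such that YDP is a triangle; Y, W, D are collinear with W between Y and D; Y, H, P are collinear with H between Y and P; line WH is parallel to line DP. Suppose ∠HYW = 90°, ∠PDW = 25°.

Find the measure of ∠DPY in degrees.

∠DPY = 65°

1. ∠DYP = 90°  [W on YD, H on YP]
2. ∠PDY = 25°  [W on ray DY]
3. ∠DPY = 65°  [△YDP]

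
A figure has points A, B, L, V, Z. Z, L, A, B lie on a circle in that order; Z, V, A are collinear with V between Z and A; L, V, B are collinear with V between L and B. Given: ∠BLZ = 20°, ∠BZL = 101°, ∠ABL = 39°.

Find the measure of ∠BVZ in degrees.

1. ∠BAZ = 20°  [same arc ZB]
2. ∠AVB = 121°  [△AVB]
3. ∠BVZ = 59°  [linear pair at V on ZA]

∠BVZ = 59°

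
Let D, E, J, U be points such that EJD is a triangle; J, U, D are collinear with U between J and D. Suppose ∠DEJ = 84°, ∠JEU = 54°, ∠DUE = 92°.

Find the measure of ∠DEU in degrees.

∠DEU = 30°

1. ∠EUJ = 88°  [linear pair at U on JD]
2. ∠EJU = 38°  [△EJU]
3. ∠DJE = 38°  [U on ray JD]
4. ∠EDJ = 58°  [△EJD]
5. ∠EDU = 58°  [U on ray DJ]
6. ∠DEU = 30°  [△EUD]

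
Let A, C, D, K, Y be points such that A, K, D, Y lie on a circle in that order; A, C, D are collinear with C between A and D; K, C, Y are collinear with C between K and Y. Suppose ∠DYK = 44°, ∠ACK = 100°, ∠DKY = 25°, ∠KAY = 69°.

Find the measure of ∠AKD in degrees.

∠AKD = 61°

1. ∠DAK = 44°  [same arc KD]
2. ∠DCK = 80°  [linear pair at C on AD]
3. ∠ADK = 75°  [△KCD]
4. ∠AKD = 61°  [△AKD]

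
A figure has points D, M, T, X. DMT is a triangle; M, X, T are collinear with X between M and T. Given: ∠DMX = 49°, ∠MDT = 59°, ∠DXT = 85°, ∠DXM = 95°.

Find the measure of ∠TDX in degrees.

1. ∠DMT = 49°  [X on ray MT]
2. ∠DTM = 72°  [△DMT]
3. ∠DTX = 72°  [X on ray TM]
4. ∠TDX = 23°  [△DXT]

∠TDX = 23°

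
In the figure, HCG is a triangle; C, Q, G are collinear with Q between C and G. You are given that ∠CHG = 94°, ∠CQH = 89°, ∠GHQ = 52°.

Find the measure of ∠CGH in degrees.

1. ∠GQH = 91°  [linear pair at Q on CG]
2. ∠HGQ = 37°  [△HQG]
3. ∠CGH = 37°  [Q on ray GC]

∠CGH = 37°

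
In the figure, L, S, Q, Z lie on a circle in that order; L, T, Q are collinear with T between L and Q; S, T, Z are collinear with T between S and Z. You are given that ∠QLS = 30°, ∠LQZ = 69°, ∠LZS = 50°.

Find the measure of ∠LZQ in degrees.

1. ∠LQS = 50°  [same arc LS]
2. ∠LSQ = 100°  [△LSQ]
3. ∠LZQ = 80°  [cyclic LSQZ, opposite ∠S+∠Z]

∠LZQ = 80°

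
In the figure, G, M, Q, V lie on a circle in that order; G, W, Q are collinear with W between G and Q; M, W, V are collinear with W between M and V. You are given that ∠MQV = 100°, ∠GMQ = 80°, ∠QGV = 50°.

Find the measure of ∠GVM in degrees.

∠GVM = 70°

1. ∠MGV = 80°  [cyclic GMQV, opposite ∠G+∠Q]
2. ∠GVQ = 100°  [cyclic GMQV, opposite ∠M+∠V]
3. ∠GQV = 30°  [△GQV]
4. ∠GMV = 30°  [same arc GV]
5. ∠GVM = 70°  [△GMV]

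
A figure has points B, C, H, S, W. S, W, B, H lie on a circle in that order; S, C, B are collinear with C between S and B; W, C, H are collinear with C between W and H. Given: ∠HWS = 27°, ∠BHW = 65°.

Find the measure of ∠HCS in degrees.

1. ∠HBS = 27°  [same arc SH]
2. ∠BCH = 88°  [△BCH]
3. ∠HCS = 92°  [linear pair at C on SB]

∠HCS = 92°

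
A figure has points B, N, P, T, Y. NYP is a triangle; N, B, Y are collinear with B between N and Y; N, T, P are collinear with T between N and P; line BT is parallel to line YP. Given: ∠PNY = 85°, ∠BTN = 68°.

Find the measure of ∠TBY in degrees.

∠TBY = 153°

1. ∠BNT = 85°  [B on NY, T on NP]
2. ∠NBT = 27°  [△NBT]
3. ∠TBY = 153°  [linear pair at B on NY]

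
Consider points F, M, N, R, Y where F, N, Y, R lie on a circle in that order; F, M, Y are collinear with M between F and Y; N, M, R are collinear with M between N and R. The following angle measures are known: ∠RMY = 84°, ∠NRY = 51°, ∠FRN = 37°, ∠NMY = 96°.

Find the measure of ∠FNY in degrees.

1. ∠NFY = 51°  [same arc NY]
2. ∠FYN = 37°  [same arc FN]
3. ∠FNY = 92°  [△FNY]

∠FNY = 92°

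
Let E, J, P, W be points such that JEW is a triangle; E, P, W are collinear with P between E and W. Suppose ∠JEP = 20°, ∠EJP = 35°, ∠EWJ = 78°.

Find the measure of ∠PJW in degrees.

∠PJW = 47°

1. ∠EPJ = 125°  [△JEP]
2. ∠JWP = 78°  [P on ray WE]
3. ∠JPW = 55°  [linear pair at P on EW]
4. ∠PJW = 47°  [△JPW]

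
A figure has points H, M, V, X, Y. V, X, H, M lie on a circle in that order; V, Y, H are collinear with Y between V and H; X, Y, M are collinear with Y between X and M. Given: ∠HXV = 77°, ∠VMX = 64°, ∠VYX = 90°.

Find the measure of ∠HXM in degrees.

1. ∠VHX = 64°  [same arc VX]
2. ∠HYX = 90°  [linear pair at Y on VH]
3. ∠HXM = 26°  [△XYH]

∠HXM = 26°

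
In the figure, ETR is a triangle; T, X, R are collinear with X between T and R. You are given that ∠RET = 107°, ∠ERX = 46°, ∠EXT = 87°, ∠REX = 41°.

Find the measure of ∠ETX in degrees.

1. ∠ERT = 46°  [X on ray RT]
2. ∠ETR = 27°  [△ETR]
3. ∠ETX = 27°  [X on ray TR]

∠ETX = 27°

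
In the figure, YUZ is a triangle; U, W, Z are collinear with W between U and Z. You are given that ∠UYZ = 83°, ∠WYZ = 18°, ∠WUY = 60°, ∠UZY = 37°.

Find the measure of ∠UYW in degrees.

∠UYW = 65°

1. ∠WZY = 37°  [W on ray ZU]
2. ∠YWZ = 125°  [△YWZ]
3. ∠UWY = 55°  [linear pair at W on UZ]
4. ∠UYW = 65°  [△YUW]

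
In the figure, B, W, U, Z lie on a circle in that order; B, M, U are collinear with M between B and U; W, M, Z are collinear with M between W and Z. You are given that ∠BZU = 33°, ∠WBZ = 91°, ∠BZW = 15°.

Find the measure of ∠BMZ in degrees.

1. ∠BWZ = 74°  [△BWZ]
2. ∠BUZ = 74°  [same arc BZ]
3. ∠UBZ = 73°  [△BUZ]
4. ∠BMZ = 92°  [△BMZ]

∠BMZ = 92°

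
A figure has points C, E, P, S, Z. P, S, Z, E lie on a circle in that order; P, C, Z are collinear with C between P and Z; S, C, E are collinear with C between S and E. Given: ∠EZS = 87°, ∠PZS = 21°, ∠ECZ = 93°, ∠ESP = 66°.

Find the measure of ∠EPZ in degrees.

∠EPZ = 72°

1. ∠PES = 21°  [same arc PS]
2. ∠ECP = 87°  [linear pair at C on PZ]
3. ∠EPZ = 72°  [△PCE]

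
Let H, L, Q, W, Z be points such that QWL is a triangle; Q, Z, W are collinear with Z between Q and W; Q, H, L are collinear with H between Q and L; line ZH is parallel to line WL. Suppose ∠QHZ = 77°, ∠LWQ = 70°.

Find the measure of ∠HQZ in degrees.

1. ∠QLW = 77°  [ZH∥WL, corresponding at H]
2. ∠LQW = 33°  [△QWL]
3. ∠HQZ = 33°  [Z on QW, H on QL]

∠HQZ = 33°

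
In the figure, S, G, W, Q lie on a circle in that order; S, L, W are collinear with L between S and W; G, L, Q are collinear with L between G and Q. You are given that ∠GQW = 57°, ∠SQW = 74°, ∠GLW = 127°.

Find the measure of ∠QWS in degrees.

1. ∠GSW = 57°  [same arc GW]
2. ∠GLS = 53°  [linear pair at L on SW]
3. ∠QGS = 70°  [△SLG]
4. ∠QWS = 70°  [same arc SQ]

∠QWS = 70°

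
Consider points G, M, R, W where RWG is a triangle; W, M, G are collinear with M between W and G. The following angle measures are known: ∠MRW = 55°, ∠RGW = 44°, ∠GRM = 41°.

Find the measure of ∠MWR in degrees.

1. ∠MGR = 44°  [M on ray GW]
2. ∠GMR = 95°  [△RMG]
3. ∠RMW = 85°  [linear pair at M on WG]
4. ∠MWR = 40°  [△RWM]

∠MWR = 40°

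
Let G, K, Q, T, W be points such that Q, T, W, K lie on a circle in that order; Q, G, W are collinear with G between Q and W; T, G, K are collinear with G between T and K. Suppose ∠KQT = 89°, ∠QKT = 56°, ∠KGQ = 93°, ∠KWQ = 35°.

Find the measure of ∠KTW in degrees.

1. ∠KWT = 91°  [cyclic QTWK, opposite ∠Q+∠W]
2. ∠KGW = 87°  [linear pair at G on QW]
3. ∠TKW = 58°  [△WGK]
4. ∠KTW = 31°  [△TWK]

∠KTW = 31°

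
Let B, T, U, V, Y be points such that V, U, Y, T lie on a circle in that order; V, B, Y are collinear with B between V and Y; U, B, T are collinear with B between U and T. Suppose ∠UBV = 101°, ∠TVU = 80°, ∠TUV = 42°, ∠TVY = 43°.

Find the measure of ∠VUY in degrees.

1. ∠UBY = 79°  [linear pair at B on VY]
2. ∠UVY = 37°  [△VBU]
3. ∠TUY = 43°  [same arc YT]
4. ∠UYV = 58°  [△UBY]
5. ∠VUY = 85°  [△VUY]

∠VUY = 85°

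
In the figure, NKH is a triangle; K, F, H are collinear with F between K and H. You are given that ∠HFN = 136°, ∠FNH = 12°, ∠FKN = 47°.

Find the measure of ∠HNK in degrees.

1. ∠FHN = 32°  [△NFH]
2. ∠HKN = 47°  [F on ray KH]
3. ∠KHN = 32°  [F on ray HK]
4. ∠HNK = 101°  [△NKH]

∠HNK = 101°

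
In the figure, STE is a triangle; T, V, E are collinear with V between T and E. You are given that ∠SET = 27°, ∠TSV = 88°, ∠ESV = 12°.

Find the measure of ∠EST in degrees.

1. ∠SEV = 27°  [V on ray ET]
2. ∠EVS = 141°  [△SVE]
3. ∠SVT = 39°  [linear pair at V on TE]
4. ∠STV = 53°  [△STV]
5. ∠ETS = 53°  [V on ray TE]
6. ∠EST = 100°  [△STE]

∠EST = 100°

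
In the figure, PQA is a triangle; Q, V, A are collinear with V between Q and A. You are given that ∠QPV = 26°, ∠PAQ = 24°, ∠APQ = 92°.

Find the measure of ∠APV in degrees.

1. ∠AQP = 64°  [△PQA]
2. ∠PAV = 24°  [V on ray AQ]
3. ∠PQV = 64°  [V on ray QA]
4. ∠PVQ = 90°  [△PQV]
5. ∠AVP = 90°  [linear pair at V on QA]
6. ∠APV = 66°  [△PVA]

∠APV = 66°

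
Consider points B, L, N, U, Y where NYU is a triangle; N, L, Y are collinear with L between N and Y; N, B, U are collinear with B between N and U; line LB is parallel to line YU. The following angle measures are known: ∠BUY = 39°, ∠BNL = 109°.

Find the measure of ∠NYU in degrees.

∠NYU = 32°

1. ∠NUY = 39°  [B on ray UN]
2. ∠UNY = 109°  [L on NY, B on NU]
3. ∠NYU = 32°  [△NYU]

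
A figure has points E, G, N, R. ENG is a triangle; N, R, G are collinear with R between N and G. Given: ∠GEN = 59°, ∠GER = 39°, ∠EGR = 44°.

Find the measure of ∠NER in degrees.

∠NER = 20°

1. ∠ERG = 97°  [△ERG]
2. ∠EGN = 44°  [R on ray GN]
3. ∠ERN = 83°  [linear pair at R on NG]
4. ∠ENG = 77°  [△ENG]
5. ∠ENR = 77°  [R on ray NG]
6. ∠NER = 20°  [△ENR]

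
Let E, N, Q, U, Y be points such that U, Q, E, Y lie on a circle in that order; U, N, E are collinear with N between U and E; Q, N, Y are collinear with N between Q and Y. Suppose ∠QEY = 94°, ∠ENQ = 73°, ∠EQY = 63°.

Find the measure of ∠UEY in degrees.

1. ∠EYQ = 23°  [△QEY]
2. ∠UNY = 73°  [vertical angles at N]
3. ∠ENY = 107°  [linear pair at N on UE]
4. ∠UEY = 50°  [△ENY]

∠UEY = 50°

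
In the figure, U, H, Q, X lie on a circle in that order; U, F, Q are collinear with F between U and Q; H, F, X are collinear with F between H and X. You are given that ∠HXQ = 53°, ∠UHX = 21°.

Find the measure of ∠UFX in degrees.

1. ∠UQX = 21°  [same arc UX]
2. ∠QFX = 106°  [△QFX]
3. ∠UFX = 74°  [linear pair at F on UQ]

∠UFX = 74°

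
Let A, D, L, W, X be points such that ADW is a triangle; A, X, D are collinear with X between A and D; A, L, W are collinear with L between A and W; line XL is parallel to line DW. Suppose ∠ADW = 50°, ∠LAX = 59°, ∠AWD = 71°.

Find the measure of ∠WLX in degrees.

∠WLX = 109°

1. ∠AXL = 50°  [XL∥DW, corresponding at X]
2. ∠ALX = 71°  [△AXL]
3. ∠WLX = 109°  [linear pair at L on AW]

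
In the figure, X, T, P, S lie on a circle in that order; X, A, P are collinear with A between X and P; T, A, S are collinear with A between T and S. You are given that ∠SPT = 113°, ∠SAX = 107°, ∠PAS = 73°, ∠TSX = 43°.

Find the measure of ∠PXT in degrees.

1. ∠SXT = 67°  [cyclic XTPS, opposite ∠X+∠P]
2. ∠TAX = 73°  [vertical angles at A]
3. ∠STX = 70°  [△XTS]
4. ∠PXT = 37°  [△XAT]

∠PXT = 37°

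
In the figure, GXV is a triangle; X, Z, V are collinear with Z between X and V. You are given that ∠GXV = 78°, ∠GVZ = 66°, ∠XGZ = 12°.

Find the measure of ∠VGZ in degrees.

∠VGZ = 24°

1. ∠GXZ = 78°  [Z on ray XV]
2. ∠GZX = 90°  [△GXZ]
3. ∠GZV = 90°  [linear pair at Z on XV]
4. ∠VGZ = 24°  [△GZV]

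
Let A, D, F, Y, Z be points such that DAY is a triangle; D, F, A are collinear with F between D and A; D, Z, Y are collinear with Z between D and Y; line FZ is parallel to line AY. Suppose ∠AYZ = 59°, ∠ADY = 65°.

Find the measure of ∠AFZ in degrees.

1. ∠AYD = 59°  [Z on ray YD]
2. ∠DAY = 56°  [△DAY]
3. ∠DFZ = 56°  [FZ∥AY, corresponding at F]
4. ∠AFZ = 124°  [linear pair at F on DA]

∠AFZ = 124°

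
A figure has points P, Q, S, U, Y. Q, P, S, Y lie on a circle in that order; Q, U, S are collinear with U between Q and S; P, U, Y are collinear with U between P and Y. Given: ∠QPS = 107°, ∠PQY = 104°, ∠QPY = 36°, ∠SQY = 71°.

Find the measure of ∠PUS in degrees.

1. ∠PYQ = 40°  [△QPY]
2. ∠SPY = 71°  [same arc SY]
3. ∠PSQ = 40°  [same arc QP]
4. ∠PUS = 69°  [△PUS]

∠PUS = 69°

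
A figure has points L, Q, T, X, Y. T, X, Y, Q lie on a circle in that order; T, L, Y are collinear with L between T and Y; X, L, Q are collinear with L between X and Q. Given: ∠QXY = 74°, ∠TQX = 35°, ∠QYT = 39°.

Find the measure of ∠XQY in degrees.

∠XQY = 32°

1. ∠QTY = 74°  [same arc YQ]
2. ∠QLT = 71°  [△TLQ]
3. ∠QLY = 109°  [linear pair at L on TY]
4. ∠XQY = 32°  [△YLQ]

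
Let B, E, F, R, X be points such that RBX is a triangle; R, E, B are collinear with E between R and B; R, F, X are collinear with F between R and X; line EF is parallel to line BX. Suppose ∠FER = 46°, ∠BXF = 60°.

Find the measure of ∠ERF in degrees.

∠ERF = 74°

1. ∠RBX = 46°  [EF∥BX, corresponding at E]
2. ∠BXR = 60°  [F on ray XR]
3. ∠BRX = 74°  [△RBX]
4. ∠ERF = 74°  [E on RB, F on RX]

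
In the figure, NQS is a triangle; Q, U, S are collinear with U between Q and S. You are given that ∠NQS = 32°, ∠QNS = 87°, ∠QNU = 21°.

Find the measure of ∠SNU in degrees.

∠SNU = 66°

1. ∠NSQ = 61°  [△NQS]
2. ∠NQU = 32°  [U on ray QS]
3. ∠NUQ = 127°  [△NQU]
4. ∠NSU = 61°  [U on ray SQ]
5. ∠NUS = 53°  [linear pair at U on QS]
6. ∠SNU = 66°  [△NUS]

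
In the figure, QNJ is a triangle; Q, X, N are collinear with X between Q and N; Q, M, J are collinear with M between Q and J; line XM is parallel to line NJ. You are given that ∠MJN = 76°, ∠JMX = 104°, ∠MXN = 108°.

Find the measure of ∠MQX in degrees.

∠MQX = 32°

1. ∠QMX = 76°  [linear pair at M on QJ]
2. ∠MXQ = 72°  [linear pair at X on QN]
3. ∠MQX = 32°  [△QXM]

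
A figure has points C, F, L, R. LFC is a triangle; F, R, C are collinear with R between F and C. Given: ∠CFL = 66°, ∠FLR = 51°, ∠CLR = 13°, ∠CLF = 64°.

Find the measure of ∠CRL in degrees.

∠CRL = 117°

1. ∠LFR = 66°  [R on ray FC]
2. ∠FRL = 63°  [△LFR]
3. ∠CRL = 117°  [linear pair at R on FC]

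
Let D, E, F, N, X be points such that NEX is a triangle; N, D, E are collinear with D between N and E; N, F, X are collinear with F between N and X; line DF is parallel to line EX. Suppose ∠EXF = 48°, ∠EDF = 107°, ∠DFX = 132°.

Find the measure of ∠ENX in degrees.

1. ∠FDN = 73°  [linear pair at D on NE]
2. ∠DFN = 48°  [linear pair at F on NX]
3. ∠DNF = 59°  [△NDF]
4. ∠ENX = 59°  [D on NE, F on NX]

∠ENX = 59°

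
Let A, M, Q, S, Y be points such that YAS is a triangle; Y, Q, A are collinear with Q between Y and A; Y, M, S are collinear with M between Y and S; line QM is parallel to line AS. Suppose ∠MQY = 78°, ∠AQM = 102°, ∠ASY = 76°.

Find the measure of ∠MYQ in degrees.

1. ∠SAY = 78°  [QM∥AS, corresponding at Q]
2. ∠AYS = 26°  [△YAS]
3. ∠MYQ = 26°  [Q on YA, M on YS]

∠MYQ = 26°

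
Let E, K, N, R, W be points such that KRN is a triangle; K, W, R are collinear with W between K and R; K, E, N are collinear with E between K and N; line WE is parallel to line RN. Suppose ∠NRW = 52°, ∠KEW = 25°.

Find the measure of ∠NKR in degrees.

∠NKR = 103°

1. ∠KRN = 52°  [W on ray RK]
2. ∠KNR = 25°  [WE∥RN, corresponding at E]
3. ∠NKR = 103°  [△KRN]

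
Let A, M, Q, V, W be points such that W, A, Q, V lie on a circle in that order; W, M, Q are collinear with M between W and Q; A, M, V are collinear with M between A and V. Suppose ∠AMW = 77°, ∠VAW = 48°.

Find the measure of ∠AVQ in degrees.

∠AVQ = 55°

1. ∠QMV = 77°  [vertical angles at M]
2. ∠VQW = 48°  [same arc WV]
3. ∠AVQ = 55°  [△QMV]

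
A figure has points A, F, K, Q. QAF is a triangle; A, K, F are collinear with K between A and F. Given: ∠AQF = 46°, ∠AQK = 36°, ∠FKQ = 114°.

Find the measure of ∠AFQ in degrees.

∠AFQ = 56°

1. ∠AKQ = 66°  [linear pair at K on AF]
2. ∠KAQ = 78°  [△QAK]
3. ∠FAQ = 78°  [K on ray AF]
4. ∠AFQ = 56°  [△QAF]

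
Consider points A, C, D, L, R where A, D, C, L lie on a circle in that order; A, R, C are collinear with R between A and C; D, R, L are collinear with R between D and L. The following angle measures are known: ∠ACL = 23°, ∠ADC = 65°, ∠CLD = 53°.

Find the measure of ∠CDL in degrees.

∠CDL = 42°

1. ∠ALC = 115°  [cyclic ADCL, opposite ∠D+∠L]
2. ∠CAL = 42°  [△ACL]
3. ∠CDL = 42°  [same arc CL]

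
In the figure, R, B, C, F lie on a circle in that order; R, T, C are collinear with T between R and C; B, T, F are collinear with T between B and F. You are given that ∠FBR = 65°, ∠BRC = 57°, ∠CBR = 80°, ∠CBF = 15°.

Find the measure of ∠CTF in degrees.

1. ∠FCR = 65°  [same arc RF]
2. ∠BFC = 57°  [same arc BC]
3. ∠CTF = 58°  [△CTF]

∠CTF = 58°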